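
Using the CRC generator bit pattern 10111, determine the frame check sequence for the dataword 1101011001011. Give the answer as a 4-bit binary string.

Append 4 zeros: 11010110010110000. Divide by 10111 (XOR where the leading bit is 1):
  pos 0: 11010 XOR 10111 = 01101
  pos 1: 11011 XOR 10111 = 01100
  pos 2: 11001 XOR 10111 = 01110
  pos 3: 11100 XOR 10111 = 01011
  pos 4: 10110 XOR 10111 = 00001
  pos 8: 11011 XOR 10111 = 01100
  pos 9: 11000 XOR 10111 = 01111
  pos 10: 11110 XOR 10111 = 01001
  pos 11: 10010 XOR 10111 = 00101
Remainder (last 4 bits) = 1010. This is the CRC / FCS.

1010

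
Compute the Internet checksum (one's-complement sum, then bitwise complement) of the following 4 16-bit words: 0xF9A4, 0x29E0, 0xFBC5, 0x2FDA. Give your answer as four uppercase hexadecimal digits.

One's-complement addition (fold any carry out of bit 15 back into bit 0):
  0xF9A4 + 0x29E0 = 0x12384 → wrap carry → 0x2385
  0x2385 + 0xFBC5 = 0x11F4A → wrap carry → 0x1F4B
  0x1F4B + 0x2FDA = 0x04F25
One's-complement sum = 0x4F25.
Checksum = ~0x4F25 & 0xFFFF = 0xB0DA.

B0DA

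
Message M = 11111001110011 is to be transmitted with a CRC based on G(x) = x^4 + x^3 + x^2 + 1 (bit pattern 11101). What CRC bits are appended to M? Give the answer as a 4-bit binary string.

Append 4 zeros: 111110011100110000. Divide by 11101 (XOR where the leading bit is 1):
  pos 0: 11111 XOR 11101 = 00010
  pos 3: 10001 XOR 11101 = 01100
  pos 4: 11001 XOR 11101 = 00100
  pos 6: 10010 XOR 11101 = 01111
  pos 7: 11110 XOR 11101 = 00011
  pos 10: 11110 XOR 11101 = 00011
  pos 13: 11000 XOR 11101 = 00101
Remainder (last 4 bits) = 0101. This is the CRC / FCS.

0101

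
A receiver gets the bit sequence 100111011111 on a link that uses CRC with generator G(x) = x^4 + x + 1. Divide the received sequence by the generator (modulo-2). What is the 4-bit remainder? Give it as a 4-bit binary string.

Modulo-2 division of 100111011111 by 10011:
  pos 0: 10011 XOR 10011 = 00000
  pos 5: 10111 XOR 10011 = 00100
  pos 7: 10011 XOR 10011 = 00000
Remainder = 0000 (zero — the frame passes the CRC check).

0000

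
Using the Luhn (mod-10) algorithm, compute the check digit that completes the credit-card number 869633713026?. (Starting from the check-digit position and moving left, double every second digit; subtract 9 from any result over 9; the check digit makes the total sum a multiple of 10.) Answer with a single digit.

1

Partial digits right→left: 6 2 0 3 1 7 3 3 6 9 6 8
Double every second digit counting from the check-digit position (so the 1st, 3rd, 5th, ... of the partial from the right).
  doubled (with −9 where >9): 3 0 2 6 3 3 → sum 17
  kept as-is: 2 3 7 3 9 8 → sum 32
Total = 17 + 32 = 49.
Check digit = (10 − (49 mod 10)) mod 10 = 1.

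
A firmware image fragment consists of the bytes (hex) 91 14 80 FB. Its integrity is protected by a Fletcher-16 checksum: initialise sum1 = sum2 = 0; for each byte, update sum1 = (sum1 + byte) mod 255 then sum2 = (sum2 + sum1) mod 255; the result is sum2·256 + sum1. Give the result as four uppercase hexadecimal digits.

Running sums (mod 255):
  after byte 0 (91): sum1=145, sum2=145
  after byte 1 (14): sum1=165, sum2=55
  after byte 2 (80): sum1=38, sum2=93
  after byte 3 (FB): sum1=34, sum2=127
Checksum = sum2·256 + sum1 = 127·256 + 34 = 32546 = 0x7F22.

7F22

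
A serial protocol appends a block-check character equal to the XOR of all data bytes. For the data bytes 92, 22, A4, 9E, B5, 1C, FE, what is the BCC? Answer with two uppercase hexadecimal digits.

DD

XOR the bytes together:
  start with 0x92
  0x92 ⊕ 0x22 = 0xB0
  0xB0 ⊕ 0xA4 = 0x14
  0x14 ⊕ 0x9E = 0x8A
  0x8A ⊕ 0xB5 = 0x3F
  0x3F ⊕ 0x1C = 0x23
  0x23 ⊕ 0xFE = 0xDD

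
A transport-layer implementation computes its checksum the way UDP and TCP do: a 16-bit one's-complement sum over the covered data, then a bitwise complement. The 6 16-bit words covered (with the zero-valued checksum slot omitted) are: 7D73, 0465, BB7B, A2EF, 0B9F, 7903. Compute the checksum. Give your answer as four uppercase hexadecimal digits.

9B19

One's-complement addition (fold any carry out of bit 15 back into bit 0):
  0x7D73 + 0x0465 = 0x081D8
  0x81D8 + 0xBB7B = 0x13D53 → wrap carry → 0x3D54
  0x3D54 + 0xA2EF = 0x0E043
  0xE043 + 0x0B9F = 0x0EBE2
  0xEBE2 + 0x7903 = 0x164E5 → wrap carry → 0x64E6
One's-complement sum = 0x64E6.
Checksum = ~0x64E6 & 0xFFFF = 0x9B19.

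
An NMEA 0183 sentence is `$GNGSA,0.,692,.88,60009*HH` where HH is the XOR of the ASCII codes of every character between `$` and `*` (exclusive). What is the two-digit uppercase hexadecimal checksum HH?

XOR the ASCII codes of the payload characters:
  'G' = 0x47 → acc = 0x47
  'N' = 0x4E → acc = 0x09
  'G' = 0x47 → acc = 0x4E
  'S' = 0x53 → acc = 0x1D
  'A' = 0x41 → acc = 0x5C
  ',' = 0x2C → acc = 0x70
  '0' = 0x30 → acc = 0x40
  '.' = 0x2E → acc = 0x6E
  ',' = 0x2C → acc = 0x42
  '6' = 0x36 → acc = 0x74
  '9' = 0x39 → acc = 0x4D
  '2' = 0x32 → acc = 0x7F
  ',' = 0x2C → acc = 0x53
  '.' = 0x2E → acc = 0x7D
  '8' = 0x38 → acc = 0x45
  '8' = 0x38 → acc = 0x7D
  ',' = 0x2C → acc = 0x51
  '6' = 0x36 → acc = 0x67
  '0' = 0x30 → acc = 0x57
  '0' = 0x30 → acc = 0x67
  '0' = 0x30 → acc = 0x57
  '9' = 0x39 → acc = 0x6E
Checksum = 0x6E.

6E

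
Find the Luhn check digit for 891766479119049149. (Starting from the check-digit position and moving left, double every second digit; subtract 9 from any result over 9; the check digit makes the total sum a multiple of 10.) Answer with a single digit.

6

Partial digits right→left: 9 4 1 9 4 0 9 1 1 9 7 4 6 6 7 1 9 8
Double every second digit counting from the check-digit position (so the 1st, 3rd, 5th, ... of the partial from the right).
  doubled (with −9 where >9): 9 2 8 9 2 5 3 5 9 → sum 52
  kept as-is: 4 9 0 1 9 4 6 1 8 → sum 42
Total = 52 + 42 = 94.
Check digit = (10 − (94 mod 10)) mod 10 = 6.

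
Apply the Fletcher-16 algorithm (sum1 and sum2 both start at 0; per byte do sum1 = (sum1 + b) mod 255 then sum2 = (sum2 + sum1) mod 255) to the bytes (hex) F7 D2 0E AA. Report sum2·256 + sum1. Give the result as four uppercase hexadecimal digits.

Running sums (mod 255):
  after byte 0 (F7): sum1=247, sum2=247
  after byte 1 (D2): sum1=202, sum2=194
  after byte 2 (0E): sum1=216, sum2=155
  after byte 3 (AA): sum1=131, sum2=31
Checksum = sum2·256 + sum1 = 31·256 + 131 = 8067 = 0x1F83.

1F83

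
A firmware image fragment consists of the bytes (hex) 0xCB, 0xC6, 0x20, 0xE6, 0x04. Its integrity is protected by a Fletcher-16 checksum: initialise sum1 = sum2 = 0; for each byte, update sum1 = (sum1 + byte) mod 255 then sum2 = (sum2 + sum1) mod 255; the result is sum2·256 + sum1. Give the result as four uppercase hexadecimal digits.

489D

Running sums (mod 255):
  after byte 0 (0xCB): sum1=203, sum2=203
  after byte 1 (0xC6): sum1=146, sum2=94
  after byte 2 (0x20): sum1=178, sum2=17
  after byte 3 (0xE6): sum1=153, sum2=170
  after byte 4 (0x04): sum1=157, sum2=72
Checksum = sum2·256 + sum1 = 72·256 + 157 = 18589 = 0x489D.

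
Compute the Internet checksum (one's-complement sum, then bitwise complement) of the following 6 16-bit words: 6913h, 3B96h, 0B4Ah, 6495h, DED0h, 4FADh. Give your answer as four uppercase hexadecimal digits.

BCF8

One's-complement addition (fold any carry out of bit 15 back into bit 0):
  0x6913 + 0x3B96 = 0x0A4A9
  0xA4A9 + 0x0B4A = 0x0AFF3
  0xAFF3 + 0x6495 = 0x11488 → wrap carry → 0x1489
  0x1489 + 0xDED0 = 0x0F359
  0xF359 + 0x4FAD = 0x14306 → wrap carry → 0x4307
One's-complement sum = 0x4307.
Checksum = ~0x4307 & 0xFFFF = 0xBCF8.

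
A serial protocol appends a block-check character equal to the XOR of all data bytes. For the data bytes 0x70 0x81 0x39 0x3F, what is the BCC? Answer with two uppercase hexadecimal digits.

F7

XOR the bytes together:
  start with 0x70
  0x70 ⊕ 0x81 = 0xF1
  0xF1 ⊕ 0x39 = 0xC8
  0xC8 ⊕ 0x3F = 0xF7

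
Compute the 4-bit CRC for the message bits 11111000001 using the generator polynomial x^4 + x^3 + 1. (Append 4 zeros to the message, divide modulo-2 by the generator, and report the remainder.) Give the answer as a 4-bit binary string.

0111

Append 4 zeros: 111110000010000. Divide by 11001 (XOR where the leading bit is 1):
  pos 0: 11111 XOR 11001 = 00110
  pos 2: 11000 XOR 11001 = 00001
  pos 6: 10001 XOR 11001 = 01000
  pos 7: 10000 XOR 11001 = 01001
  pos 8: 10010 XOR 11001 = 01011
  pos 9: 10110 XOR 11001 = 01111
  pos 10: 11110 XOR 11001 = 00111
Remainder (last 4 bits) = 0111. This is the CRC / FCS.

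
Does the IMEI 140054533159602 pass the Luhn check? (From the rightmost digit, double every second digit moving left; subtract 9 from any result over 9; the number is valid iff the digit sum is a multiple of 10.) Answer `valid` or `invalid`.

valid

From the right, keep odd positions and double even positions (subtract 9 from any doubled value over 9):
  doubled (positions 2,4,...): 0 9 2 6 8 0 8 → sum 33
  kept (positions 1,3,...): 2 6 5 3 5 5 0 1 → sum 27
Total = 60.
60 mod 10 = 0, so the number is valid.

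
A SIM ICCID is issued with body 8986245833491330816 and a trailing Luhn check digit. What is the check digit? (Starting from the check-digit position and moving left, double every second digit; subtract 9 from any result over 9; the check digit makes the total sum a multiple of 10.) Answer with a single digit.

Partial digits right→left: 6 1 8 0 3 3 1 9 4 3 3 8 5 4 2 6 8 9 8
Double every second digit counting from the check-digit position (so the 1st, 3rd, 5th, ... of the partial from the right).
  doubled (with −9 where >9): 3 7 6 2 8 6 1 4 7 7 → sum 51
  kept as-is: 1 0 3 9 3 8 4 6 9 → sum 43
Total = 51 + 43 = 94.
Check digit = (10 − (94 mod 10)) mod 10 = 6.

6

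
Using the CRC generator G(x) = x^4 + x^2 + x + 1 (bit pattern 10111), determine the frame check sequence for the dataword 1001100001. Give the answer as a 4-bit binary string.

Append 4 zeros: 10011000010000. Divide by 10111 (XOR where the leading bit is 1):
  pos 0: 10011 XOR 10111 = 00100
  pos 2: 10000 XOR 10111 = 00111
  pos 4: 11100 XOR 10111 = 01011
  pos 5: 10111 XOR 10111 = 00000
Remainder (last 4 bits) = 0000. This is the CRC / FCS.

0000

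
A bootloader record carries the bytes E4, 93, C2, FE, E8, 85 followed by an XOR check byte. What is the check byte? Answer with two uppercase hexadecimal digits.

XOR the bytes together:
  start with 0xE4
  0xE4 ⊕ 0x93 = 0x77
  0x77 ⊕ 0xC2 = 0xB5
  0xB5 ⊕ 0xFE = 0x4B
  0x4B ⊕ 0xE8 = 0xA3
  0xA3 ⊕ 0x85 = 0x26

26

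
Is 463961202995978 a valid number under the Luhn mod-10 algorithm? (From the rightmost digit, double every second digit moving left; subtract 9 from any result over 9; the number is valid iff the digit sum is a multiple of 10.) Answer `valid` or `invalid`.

From the right, keep odd positions and double even positions (subtract 9 from any doubled value over 9):
  doubled (positions 2,4,...): 5 1 9 0 2 9 3 → sum 29
  kept (positions 1,3,...): 8 9 9 2 2 6 3 4 → sum 43
Total = 72.
72 mod 10 = 2, so the number is invalid.

invalid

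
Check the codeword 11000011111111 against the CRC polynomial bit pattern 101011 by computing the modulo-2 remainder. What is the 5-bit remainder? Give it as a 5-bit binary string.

00000

Modulo-2 division of 11000011111111 by 101011:
  pos 0: 110000 XOR 101011 = 011011
  pos 1: 110111 XOR 101011 = 011100
  pos 2: 111001 XOR 101011 = 010010
  pos 3: 100101 XOR 101011 = 001110
  pos 5: 111011 XOR 101011 = 010000
  pos 6: 100001 XOR 101011 = 001010
  pos 8: 101011 XOR 101011 = 000000
Remainder = 00000 (zero — the frame passes the CRC check).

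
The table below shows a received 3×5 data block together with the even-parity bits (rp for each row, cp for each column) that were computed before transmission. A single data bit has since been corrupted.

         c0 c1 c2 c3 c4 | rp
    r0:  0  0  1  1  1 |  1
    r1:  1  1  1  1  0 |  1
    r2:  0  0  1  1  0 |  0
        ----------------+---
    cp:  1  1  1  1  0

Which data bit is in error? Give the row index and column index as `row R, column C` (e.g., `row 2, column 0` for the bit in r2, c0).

row 1, column 4

Recompute each row's even parity and compare to rp:
  r0: data parity 1, sent rp 1 → ok
  r1: data parity 0, sent rp 1 → mismatch
  r2: data parity 0, sent rp 0 → ok
Recompute each column's even parity and compare to cp:
  c0: data parity 1, sent cp 1 → ok
  c1: data parity 1, sent cp 1 → ok
  c2: data parity 1, sent cp 1 → ok
  c3: data parity 1, sent cp 1 → ok
  c4: data parity 1, sent cp 0 → mismatch
Exactly one row (r1) and one column (c4) fail → the flipped bit is at their intersection.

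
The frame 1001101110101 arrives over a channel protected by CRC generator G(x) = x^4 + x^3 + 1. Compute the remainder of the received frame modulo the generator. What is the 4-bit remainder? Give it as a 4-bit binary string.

0000

Modulo-2 division of 1001101110101 by 11001:
  pos 0: 10011 XOR 11001 = 01010
  pos 1: 10100 XOR 11001 = 01101
  pos 2: 11011 XOR 11001 = 00010
  pos 5: 10110 XOR 11001 = 01111
  pos 6: 11111 XOR 11001 = 00110
  pos 8: 11001 XOR 11001 = 00000
Remainder = 0000 (zero — the frame passes the CRC check).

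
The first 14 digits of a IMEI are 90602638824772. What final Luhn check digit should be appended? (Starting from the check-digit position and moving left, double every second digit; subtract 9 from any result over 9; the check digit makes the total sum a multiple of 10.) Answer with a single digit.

Partial digits right→left: 2 7 7 4 2 8 8 3 6 2 0 6 0 9
Double every second digit counting from the check-digit position (so the 1st, 3rd, 5th, ... of the partial from the right).
  doubled (with −9 where >9): 4 5 4 7 3 0 0 → sum 23
  kept as-is: 7 4 8 3 2 6 9 → sum 39
Total = 23 + 39 = 62.
Check digit = (10 − (62 mod 10)) mod 10 = 8.

8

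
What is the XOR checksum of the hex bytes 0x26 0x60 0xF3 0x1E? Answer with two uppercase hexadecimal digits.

AB

XOR the bytes together:
  start with 0x26
  0x26 ⊕ 0x60 = 0x46
  0x46 ⊕ 0xF3 = 0xB5
  0xB5 ⊕ 0x1E = 0xAB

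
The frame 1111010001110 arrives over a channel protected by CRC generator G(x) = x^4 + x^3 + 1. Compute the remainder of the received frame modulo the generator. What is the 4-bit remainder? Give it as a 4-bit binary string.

Modulo-2 division of 1111010001110 by 11001:
  pos 0: 11110 XOR 11001 = 00111
  pos 2: 11110 XOR 11001 = 00111
  pos 4: 11100 XOR 11001 = 00101
  pos 6: 10111 XOR 11001 = 01110
  pos 7: 11101 XOR 11001 = 00100
Remainder = 1000 (nonzero — an error is detected).

1000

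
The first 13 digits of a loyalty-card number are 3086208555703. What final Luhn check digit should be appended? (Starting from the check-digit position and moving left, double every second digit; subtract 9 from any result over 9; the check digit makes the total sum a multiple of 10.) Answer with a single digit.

Partial digits right→left: 3 0 7 5 5 5 8 0 2 6 8 0 3
Double every second digit counting from the check-digit position (so the 1st, 3rd, 5th, ... of the partial from the right).
  doubled (with −9 where >9): 6 5 1 7 4 7 6 → sum 36
  kept as-is: 0 5 5 0 6 0 → sum 16
Total = 36 + 16 = 52.
Check digit = (10 − (52 mod 10)) mod 10 = 8.

8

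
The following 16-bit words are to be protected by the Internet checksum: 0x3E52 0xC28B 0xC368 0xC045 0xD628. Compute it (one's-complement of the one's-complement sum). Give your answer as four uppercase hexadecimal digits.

A54A

One's-complement addition (fold any carry out of bit 15 back into bit 0):
  0x3E52 + 0xC28B = 0x100DD → wrap carry → 0x00DE
  0x00DE + 0xC368 = 0x0C446
  0xC446 + 0xC045 = 0x1848B → wrap carry → 0x848C
  0x848C + 0xD628 = 0x15AB4 → wrap carry → 0x5AB5
One's-complement sum = 0x5AB5.
Checksum = ~0x5AB5 & 0xFFFF = 0xA54A.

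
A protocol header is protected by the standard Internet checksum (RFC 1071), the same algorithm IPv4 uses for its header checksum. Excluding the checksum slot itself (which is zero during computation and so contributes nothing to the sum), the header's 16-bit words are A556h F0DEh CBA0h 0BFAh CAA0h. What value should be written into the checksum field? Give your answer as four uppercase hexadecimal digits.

C78E

One's-complement addition (fold any carry out of bit 15 back into bit 0):
  0xA556 + 0xF0DE = 0x19634 → wrap carry → 0x9635
  0x9635 + 0xCBA0 = 0x161D5 → wrap carry → 0x61D6
  0x61D6 + 0x0BFA = 0x06DD0
  0x6DD0 + 0xCAA0 = 0x13870 → wrap carry → 0x3871
One's-complement sum = 0x3871.
Checksum = ~0x3871 & 0xFFFF = 0xC78E.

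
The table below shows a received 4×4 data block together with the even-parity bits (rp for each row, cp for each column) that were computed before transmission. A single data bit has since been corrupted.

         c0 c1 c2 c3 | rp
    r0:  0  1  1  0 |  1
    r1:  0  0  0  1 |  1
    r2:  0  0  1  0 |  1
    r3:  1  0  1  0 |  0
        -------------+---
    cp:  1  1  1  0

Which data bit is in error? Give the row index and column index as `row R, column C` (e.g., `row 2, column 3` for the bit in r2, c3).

Recompute each row's even parity and compare to rp:
  r0: data parity 0, sent rp 1 → mismatch
  r1: data parity 1, sent rp 1 → ok
  r2: data parity 1, sent rp 1 → ok
  r3: data parity 0, sent rp 0 → ok
Recompute each column's even parity and compare to cp:
  c0: data parity 1, sent cp 1 → ok
  c1: data parity 1, sent cp 1 → ok
  c2: data parity 1, sent cp 1 → ok
  c3: data parity 1, sent cp 0 → mismatch
Exactly one row (r0) and one column (c3) fail → the flipped bit is at their intersection.

row 0, column 3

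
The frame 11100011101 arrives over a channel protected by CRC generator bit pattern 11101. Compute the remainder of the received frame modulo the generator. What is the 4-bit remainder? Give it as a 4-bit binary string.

1110

Modulo-2 division of 11100011101 by 11101:
  pos 0: 11100 XOR 11101 = 00001
  pos 4: 10111 XOR 11101 = 01010
  pos 5: 10100 XOR 11101 = 01001
  pos 6: 10011 XOR 11101 = 01110
Remainder = 1110 (nonzero — an error is detected).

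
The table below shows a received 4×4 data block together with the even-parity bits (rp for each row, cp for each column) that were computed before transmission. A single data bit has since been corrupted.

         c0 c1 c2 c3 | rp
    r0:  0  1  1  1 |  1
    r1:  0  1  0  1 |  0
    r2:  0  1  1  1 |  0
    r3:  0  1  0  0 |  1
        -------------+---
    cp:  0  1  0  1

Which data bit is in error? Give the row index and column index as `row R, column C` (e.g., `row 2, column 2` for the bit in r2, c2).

row 2, column 1

Recompute each row's even parity and compare to rp:
  r0: data parity 1, sent rp 1 → ok
  r1: data parity 0, sent rp 0 → ok
  r2: data parity 1, sent rp 0 → mismatch
  r3: data parity 1, sent rp 1 → ok
Recompute each column's even parity and compare to cp:
  c0: data parity 0, sent cp 0 → ok
  c1: data parity 0, sent cp 1 → mismatch
  c2: data parity 0, sent cp 0 → ok
  c3: data parity 1, sent cp 1 → ok
Exactly one row (r2) and one column (c1) fail → the flipped bit is at their intersection.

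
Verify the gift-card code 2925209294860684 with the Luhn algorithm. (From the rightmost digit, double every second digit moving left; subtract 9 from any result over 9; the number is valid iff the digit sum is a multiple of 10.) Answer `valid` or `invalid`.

From the right, keep odd positions and double even positions (subtract 9 from any doubled value over 9):
  doubled (positions 2,4,...): 7 0 7 9 9 4 4 4 → sum 44
  kept (positions 1,3,...): 4 6 6 4 2 0 5 9 → sum 36
Total = 80.
80 mod 10 = 0, so the number is valid.

valid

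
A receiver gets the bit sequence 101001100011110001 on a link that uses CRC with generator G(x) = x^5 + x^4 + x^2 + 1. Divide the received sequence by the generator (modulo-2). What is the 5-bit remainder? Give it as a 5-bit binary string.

00111

Modulo-2 division of 101001100011110001 by 110101:
  pos 0: 101001 XOR 110101 = 011100
  pos 1: 111001 XOR 110101 = 001100
  pos 3: 110000 XOR 110101 = 000101
  pos 6: 101011 XOR 110101 = 011110
  pos 7: 111101 XOR 110101 = 001000
  pos 9: 100010 XOR 110101 = 010111
  pos 10: 101110 XOR 110101 = 011011
  pos 11: 110110 XOR 110101 = 000011
Remainder = 00111 (nonzero — an error is detected).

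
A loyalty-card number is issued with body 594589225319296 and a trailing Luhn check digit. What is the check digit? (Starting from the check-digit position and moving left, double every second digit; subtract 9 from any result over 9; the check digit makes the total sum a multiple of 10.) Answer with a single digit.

4

Partial digits right→left: 6 9 2 9 1 3 5 2 2 9 8 5 4 9 5
Double every second digit counting from the check-digit position (so the 1st, 3rd, 5th, ... of the partial from the right).
  doubled (with −9 where >9): 3 4 2 1 4 7 8 1 → sum 30
  kept as-is: 9 9 3 2 9 5 9 → sum 46
Total = 30 + 46 = 76.
Check digit = (10 − (76 mod 10)) mod 10 = 4.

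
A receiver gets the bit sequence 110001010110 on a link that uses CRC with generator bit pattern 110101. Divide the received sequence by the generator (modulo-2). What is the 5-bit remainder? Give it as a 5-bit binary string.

00000

Modulo-2 division of 110001010110 by 110101:
  pos 0: 110001 XOR 110101 = 000100
  pos 3: 100010 XOR 110101 = 010111
  pos 4: 101111 XOR 110101 = 011010
  pos 5: 110101 XOR 110101 = 000000
Remainder = 00000 (zero — the frame passes the CRC check).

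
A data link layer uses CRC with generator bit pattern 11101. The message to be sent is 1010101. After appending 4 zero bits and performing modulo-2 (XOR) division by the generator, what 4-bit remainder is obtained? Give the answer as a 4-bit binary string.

1001

Append 4 zeros: 10101010000. Divide by 11101 (XOR where the leading bit is 1):
  pos 0: 10101 XOR 11101 = 01000
  pos 1: 10000 XOR 11101 = 01101
  pos 2: 11011 XOR 11101 = 00110
  pos 4: 11000 XOR 11101 = 00101
  pos 6: 10100 XOR 11101 = 01001
Remainder (last 4 bits) = 1001. This is the CRC / FCS.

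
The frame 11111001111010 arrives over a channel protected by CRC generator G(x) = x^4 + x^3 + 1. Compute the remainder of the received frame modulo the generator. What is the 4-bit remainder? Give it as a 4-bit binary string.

0000

Modulo-2 division of 11111001111010 by 11001:
  pos 0: 11111 XOR 11001 = 00110
  pos 2: 11000 XOR 11001 = 00001
  pos 6: 11111 XOR 11001 = 00110
  pos 8: 11001 XOR 11001 = 00000
Remainder = 0000 (zero — the frame passes the CRC check).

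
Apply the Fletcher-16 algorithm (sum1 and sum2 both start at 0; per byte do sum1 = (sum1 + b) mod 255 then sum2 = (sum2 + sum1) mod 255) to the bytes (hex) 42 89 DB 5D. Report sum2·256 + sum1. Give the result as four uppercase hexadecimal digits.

BA05

Running sums (mod 255):
  after byte 0 (42): sum1=66, sum2=66
  after byte 1 (89): sum1=203, sum2=14
  after byte 2 (DB): sum1=167, sum2=181
  after byte 3 (5D): sum1=5, sum2=186
Checksum = sum2·256 + sum1 = 186·256 + 5 = 47621 = 0xBA05.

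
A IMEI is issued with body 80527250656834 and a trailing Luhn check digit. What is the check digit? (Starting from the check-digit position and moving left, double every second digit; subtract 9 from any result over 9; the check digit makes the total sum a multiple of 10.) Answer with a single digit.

6

Partial digits right→left: 4 3 8 6 5 6 0 5 2 7 2 5 0 8
Double every second digit counting from the check-digit position (so the 1st, 3rd, 5th, ... of the partial from the right).
  doubled (with −9 where >9): 8 7 1 0 4 4 0 → sum 24
  kept as-is: 3 6 6 5 7 5 8 → sum 40
Total = 24 + 40 = 64.
Check digit = (10 − (64 mod 10)) mod 10 = 6.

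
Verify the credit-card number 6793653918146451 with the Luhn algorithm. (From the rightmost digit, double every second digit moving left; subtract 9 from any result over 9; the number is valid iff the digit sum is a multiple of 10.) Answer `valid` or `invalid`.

From the right, keep odd positions and double even positions (subtract 9 from any doubled value over 9):
  doubled (positions 2,4,...): 1 3 2 2 6 3 9 3 → sum 29
  kept (positions 1,3,...): 1 4 4 8 9 5 3 7 → sum 41
Total = 70.
70 mod 10 = 0, so the number is valid.

valid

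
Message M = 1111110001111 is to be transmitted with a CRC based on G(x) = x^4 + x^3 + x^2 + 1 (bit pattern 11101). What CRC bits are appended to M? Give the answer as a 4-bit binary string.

Append 4 zeros: 11111100011110000. Divide by 11101 (XOR where the leading bit is 1):
  pos 0: 11111 XOR 11101 = 00010
  pos 3: 10100 XOR 11101 = 01001
  pos 4: 10010 XOR 11101 = 01111
  pos 5: 11111 XOR 11101 = 00010
  pos 8: 10111 XOR 11101 = 01010
  pos 9: 10100 XOR 11101 = 01001
  pos 10: 10010 XOR 11101 = 01111
  pos 11: 11110 XOR 11101 = 00011
Remainder (last 4 bits) = 0110. This is the CRC / FCS.

0110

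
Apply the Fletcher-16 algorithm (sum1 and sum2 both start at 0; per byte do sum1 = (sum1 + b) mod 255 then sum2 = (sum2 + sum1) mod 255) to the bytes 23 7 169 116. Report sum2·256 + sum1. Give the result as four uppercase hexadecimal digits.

Running sums (mod 255):
  after byte 0 (23): sum1=23, sum2=23
  after byte 1 (7): sum1=30, sum2=53
  after byte 2 (169): sum1=199, sum2=252
  after byte 3 (116): sum1=60, sum2=57
Checksum = sum2·256 + sum1 = 57·256 + 60 = 14652 = 0x393C.

393C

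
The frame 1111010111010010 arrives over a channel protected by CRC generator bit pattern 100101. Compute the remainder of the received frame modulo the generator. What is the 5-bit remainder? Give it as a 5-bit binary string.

00000

Modulo-2 division of 1111010111010010 by 100101:
  pos 0: 111101 XOR 100101 = 011000
  pos 1: 110000 XOR 100101 = 010101
  pos 2: 101011 XOR 100101 = 001110
  pos 4: 111011 XOR 100101 = 011110
  pos 5: 111100 XOR 100101 = 011001
  pos 6: 110011 XOR 100101 = 010110
  pos 7: 101100 XOR 100101 = 001001
  pos 9: 100101 XOR 100101 = 000000
Remainder = 00000 (zero — the frame passes the CRC check).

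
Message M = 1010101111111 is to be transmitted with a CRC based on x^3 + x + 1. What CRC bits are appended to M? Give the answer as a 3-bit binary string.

Append 3 zeros: 1010101111111000. Divide by 1011 (XOR where the leading bit is 1):
  pos 0: 1010 XOR 1011 = 0001
  pos 3: 1101 XOR 1011 = 0110
  pos 4: 1101 XOR 1011 = 0110
  pos 5: 1101 XOR 1011 = 0110
  pos 6: 1101 XOR 1011 = 0110
  pos 7: 1101 XOR 1011 = 0110
  pos 8: 1101 XOR 1011 = 0110
  pos 9: 1101 XOR 1011 = 0110
  pos 10: 1100 XOR 1011 = 0111
  pos 11: 1110 XOR 1011 = 0101
  pos 12: 1010 XOR 1011 = 0001
Remainder (last 3 bits) = 001. This is the CRC / FCS.

001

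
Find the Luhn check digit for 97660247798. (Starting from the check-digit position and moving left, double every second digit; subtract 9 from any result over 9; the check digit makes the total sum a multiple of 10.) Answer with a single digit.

7

Partial digits right→left: 8 9 7 7 4 2 0 6 6 7 9
Double every second digit counting from the check-digit position (so the 1st, 3rd, 5th, ... of the partial from the right).
  doubled (with −9 where >9): 7 5 8 0 3 9 → sum 32
  kept as-is: 9 7 2 6 7 → sum 31
Total = 32 + 31 = 63.
Check digit = (10 − (63 mod 10)) mod 10 = 7.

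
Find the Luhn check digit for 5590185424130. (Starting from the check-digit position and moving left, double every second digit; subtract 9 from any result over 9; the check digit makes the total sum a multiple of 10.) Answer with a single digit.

7

Partial digits right→left: 0 3 1 4 2 4 5 8 1 0 9 5 5
Double every second digit counting from the check-digit position (so the 1st, 3rd, 5th, ... of the partial from the right).
  doubled (with −9 where >9): 0 2 4 1 2 9 1 → sum 19
  kept as-is: 3 4 4 8 0 5 → sum 24
Total = 19 + 24 = 43.
Check digit = (10 − (43 mod 10)) mod 10 = 7.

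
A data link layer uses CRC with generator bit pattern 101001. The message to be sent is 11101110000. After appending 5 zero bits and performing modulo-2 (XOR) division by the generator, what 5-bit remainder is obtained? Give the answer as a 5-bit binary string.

Append 5 zeros: 1110111000000000. Divide by 101001 (XOR where the leading bit is 1):
  pos 0: 111011 XOR 101001 = 010010
  pos 1: 100101 XOR 101001 = 001100
  pos 3: 110000 XOR 101001 = 011001
  pos 4: 110010 XOR 101001 = 011011
  pos 5: 110110 XOR 101001 = 011111
  pos 6: 111110 XOR 101001 = 010111
  pos 7: 101110 XOR 101001 = 000111
  pos 10: 111000 XOR 101001 = 010001
Remainder (last 5 bits) = 10001. This is the CRC / FCS.

10001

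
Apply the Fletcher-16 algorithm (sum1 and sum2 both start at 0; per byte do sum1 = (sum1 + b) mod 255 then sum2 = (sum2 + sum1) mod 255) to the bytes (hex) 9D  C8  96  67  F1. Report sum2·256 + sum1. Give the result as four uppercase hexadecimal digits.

Running sums (mod 255):
  after byte 0 (9D): sum1=157, sum2=157
  after byte 1 (C8): sum1=102, sum2=4
  after byte 2 (96): sum1=252, sum2=1
  after byte 3 (67): sum1=100, sum2=101
  after byte 4 (F1): sum1=86, sum2=187
Checksum = sum2·256 + sum1 = 187·256 + 86 = 47958 = 0xBB56.

BB56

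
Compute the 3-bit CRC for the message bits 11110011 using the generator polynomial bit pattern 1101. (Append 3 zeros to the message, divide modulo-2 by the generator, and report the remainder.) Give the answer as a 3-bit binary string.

000

Append 3 zeros: 11110011000. Divide by 1101 (XOR where the leading bit is 1):
  pos 0: 1111 XOR 1101 = 0010
  pos 2: 1000 XOR 1101 = 0101
  pos 3: 1011 XOR 1101 = 0110
  pos 4: 1101 XOR 1101 = 0000
Remainder (last 3 bits) = 000. This is the CRC / FCS.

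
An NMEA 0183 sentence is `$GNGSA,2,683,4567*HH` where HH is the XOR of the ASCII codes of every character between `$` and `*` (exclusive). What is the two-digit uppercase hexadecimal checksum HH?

XOR the ASCII codes of the payload characters:
  'G' = 0x47 → acc = 0x47
  'N' = 0x4E → acc = 0x09
  'G' = 0x47 → acc = 0x4E
  'S' = 0x53 → acc = 0x1D
  'A' = 0x41 → acc = 0x5C
  ',' = 0x2C → acc = 0x70
  '2' = 0x32 → acc = 0x42
  ',' = 0x2C → acc = 0x6E
  '6' = 0x36 → acc = 0x58
  '8' = 0x38 → acc = 0x60
  '3' = 0x33 → acc = 0x53
  ',' = 0x2C → acc = 0x7F
  '4' = 0x34 → acc = 0x4B
  '5' = 0x35 → acc = 0x7E
  '6' = 0x36 → acc = 0x48
  '7' = 0x37 → acc = 0x7F
Checksum = 0x7F.

7F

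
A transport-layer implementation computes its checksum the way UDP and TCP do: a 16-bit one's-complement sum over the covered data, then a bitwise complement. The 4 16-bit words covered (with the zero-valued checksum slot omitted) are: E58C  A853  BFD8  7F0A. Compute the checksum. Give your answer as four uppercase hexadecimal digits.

333C

One's-complement addition (fold any carry out of bit 15 back into bit 0):
  0xE58C + 0xA853 = 0x18DDF → wrap carry → 0x8DE0
  0x8DE0 + 0xBFD8 = 0x14DB8 → wrap carry → 0x4DB9
  0x4DB9 + 0x7F0A = 0x0CCC3
One's-complement sum = 0xCCC3.
Checksum = ~0xCCC3 & 0xFFFF = 0x333C.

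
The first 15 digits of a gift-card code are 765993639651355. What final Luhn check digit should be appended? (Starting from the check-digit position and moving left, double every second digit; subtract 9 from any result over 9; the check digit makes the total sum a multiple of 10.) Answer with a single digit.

Partial digits right→left: 5 5 3 1 5 6 9 3 6 3 9 9 5 6 7
Double every second digit counting from the check-digit position (so the 1st, 3rd, 5th, ... of the partial from the right).
  doubled (with −9 where >9): 1 6 1 9 3 9 1 5 → sum 35
  kept as-is: 5 1 6 3 3 9 6 → sum 33
Total = 35 + 33 = 68.
Check digit = (10 − (68 mod 10)) mod 10 = 2.

2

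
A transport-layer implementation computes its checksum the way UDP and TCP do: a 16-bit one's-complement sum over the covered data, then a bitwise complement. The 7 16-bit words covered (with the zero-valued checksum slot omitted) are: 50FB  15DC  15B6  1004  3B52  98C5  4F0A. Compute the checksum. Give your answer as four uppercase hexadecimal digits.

504C

One's-complement addition (fold any carry out of bit 15 back into bit 0):
  0x50FB + 0x15DC = 0x066D7
  0x66D7 + 0x15B6 = 0x07C8D
  0x7C8D + 0x1004 = 0x08C91
  0x8C91 + 0x3B52 = 0x0C7E3
  0xC7E3 + 0x98C5 = 0x160A8 → wrap carry → 0x60A9
  0x60A9 + 0x4F0A = 0x0AFB3
One's-complement sum = 0xAFB3.
Checksum = ~0xAFB3 & 0xFFFF = 0x504C.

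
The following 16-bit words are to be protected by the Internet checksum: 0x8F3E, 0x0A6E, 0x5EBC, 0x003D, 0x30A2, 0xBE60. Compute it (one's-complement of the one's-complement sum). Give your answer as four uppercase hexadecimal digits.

One's-complement addition (fold any carry out of bit 15 back into bit 0):
  0x8F3E + 0x0A6E = 0x099AC
  0x99AC + 0x5EBC = 0x0F868
  0xF868 + 0x003D = 0x0F8A5
  0xF8A5 + 0x30A2 = 0x12947 → wrap carry → 0x2948
  0x2948 + 0xBE60 = 0x0E7A8
One's-complement sum = 0xE7A8.
Checksum = ~0xE7A8 & 0xFFFF = 0x1857.

1857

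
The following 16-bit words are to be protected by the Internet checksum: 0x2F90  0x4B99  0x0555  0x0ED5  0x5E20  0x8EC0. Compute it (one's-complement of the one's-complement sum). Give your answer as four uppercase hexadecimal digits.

One's-complement addition (fold any carry out of bit 15 back into bit 0):
  0x2F90 + 0x4B99 = 0x07B29
  0x7B29 + 0x0555 = 0x0807E
  0x807E + 0x0ED5 = 0x08F53
  0x8F53 + 0x5E20 = 0x0ED73
  0xED73 + 0x8EC0 = 0x17C33 → wrap carry → 0x7C34
One's-complement sum = 0x7C34.
Checksum = ~0x7C34 & 0xFFFF = 0x83CB.

83CB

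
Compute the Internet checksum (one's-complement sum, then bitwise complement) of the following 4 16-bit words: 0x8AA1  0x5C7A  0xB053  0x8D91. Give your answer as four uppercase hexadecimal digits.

One's-complement addition (fold any carry out of bit 15 back into bit 0):
  0x8AA1 + 0x5C7A = 0x0E71B
  0xE71B + 0xB053 = 0x1976E → wrap carry → 0x976F
  0x976F + 0x8D91 = 0x12500 → wrap carry → 0x2501
One's-complement sum = 0x2501.
Checksum = ~0x2501 & 0xFFFF = 0xDAFE.

DAFE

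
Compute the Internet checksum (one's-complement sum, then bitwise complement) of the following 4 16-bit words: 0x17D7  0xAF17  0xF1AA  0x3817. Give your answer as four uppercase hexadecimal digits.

One's-complement addition (fold any carry out of bit 15 back into bit 0):
  0x17D7 + 0xAF17 = 0x0C6EE
  0xC6EE + 0xF1AA = 0x1B898 → wrap carry → 0xB899
  0xB899 + 0x3817 = 0x0F0B0
One's-complement sum = 0xF0B0.
Checksum = ~0xF0B0 & 0xFFFF = 0x0F4F.

0F4F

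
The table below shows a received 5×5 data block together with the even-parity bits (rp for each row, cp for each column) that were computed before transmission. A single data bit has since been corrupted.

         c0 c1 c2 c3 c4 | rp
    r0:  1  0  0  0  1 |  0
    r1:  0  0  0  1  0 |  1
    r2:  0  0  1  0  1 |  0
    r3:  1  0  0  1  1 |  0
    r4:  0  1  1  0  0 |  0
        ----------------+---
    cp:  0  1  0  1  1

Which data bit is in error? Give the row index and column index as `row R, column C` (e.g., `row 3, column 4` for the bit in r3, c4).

row 3, column 3

Recompute each row's even parity and compare to rp:
  r0: data parity 0, sent rp 0 → ok
  r1: data parity 1, sent rp 1 → ok
  r2: data parity 0, sent rp 0 → ok
  r3: data parity 1, sent rp 0 → mismatch
  r4: data parity 0, sent rp 0 → ok
Recompute each column's even parity and compare to cp:
  c0: data parity 0, sent cp 0 → ok
  c1: data parity 1, sent cp 1 → ok
  c2: data parity 0, sent cp 0 → ok
  c3: data parity 0, sent cp 1 → mismatch
  c4: data parity 1, sent cp 1 → ok
Exactly one row (r3) and one column (c3) fail → the flipped bit is at their intersection.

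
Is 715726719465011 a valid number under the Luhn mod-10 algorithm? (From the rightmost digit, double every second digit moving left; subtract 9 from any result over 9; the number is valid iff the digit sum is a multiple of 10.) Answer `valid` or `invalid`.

valid

From the right, keep odd positions and double even positions (subtract 9 from any doubled value over 9):
  doubled (positions 2,4,...): 2 1 8 2 3 5 2 → sum 23
  kept (positions 1,3,...): 1 0 6 9 7 2 5 7 → sum 37
Total = 60.
60 mod 10 = 0, so the number is valid.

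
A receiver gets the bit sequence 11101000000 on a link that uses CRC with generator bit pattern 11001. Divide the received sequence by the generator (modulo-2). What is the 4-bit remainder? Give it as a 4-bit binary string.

Modulo-2 division of 11101000000 by 11001:
  pos 0: 11101 XOR 11001 = 00100
  pos 2: 10000 XOR 11001 = 01001
  pos 3: 10010 XOR 11001 = 01011
  pos 4: 10110 XOR 11001 = 01111
  pos 5: 11110 XOR 11001 = 00111
Remainder = 1110 (nonzero — an error is detected).

1110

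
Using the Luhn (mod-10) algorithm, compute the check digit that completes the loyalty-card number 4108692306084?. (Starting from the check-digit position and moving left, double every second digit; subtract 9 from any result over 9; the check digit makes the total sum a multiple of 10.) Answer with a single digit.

2

Partial digits right→left: 4 8 0 6 0 3 2 9 6 8 0 1 4
Double every second digit counting from the check-digit position (so the 1st, 3rd, 5th, ... of the partial from the right).
  doubled (with −9 where >9): 8 0 0 4 3 0 8 → sum 23
  kept as-is: 8 6 3 9 8 1 → sum 35
Total = 23 + 35 = 58.
Check digit = (10 − (58 mod 10)) mod 10 = 2.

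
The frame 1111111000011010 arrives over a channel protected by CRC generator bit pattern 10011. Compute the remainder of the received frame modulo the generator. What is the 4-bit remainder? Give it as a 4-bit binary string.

Modulo-2 division of 1111111000011010 by 10011:
  pos 0: 11111 XOR 10011 = 01100
  pos 1: 11001 XOR 10011 = 01010
  pos 2: 10101 XOR 10011 = 00110
  pos 4: 11000 XOR 10011 = 01011
  pos 5: 10110 XOR 10011 = 00101
  pos 7: 10101 XOR 10011 = 00110
  pos 9: 11010 XOR 10011 = 01001
  pos 10: 10011 XOR 10011 = 00000
Remainder = 0000 (zero — the frame passes the CRC check).

0000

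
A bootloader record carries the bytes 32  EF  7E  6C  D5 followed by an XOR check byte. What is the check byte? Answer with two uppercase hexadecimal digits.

1A

XOR the bytes together:
  start with 0x32
  0x32 ⊕ 0xEF = 0xDD
  0xDD ⊕ 0x7E = 0xA3
  0xA3 ⊕ 0x6C = 0xCF
  0xCF ⊕ 0xD5 = 0x1A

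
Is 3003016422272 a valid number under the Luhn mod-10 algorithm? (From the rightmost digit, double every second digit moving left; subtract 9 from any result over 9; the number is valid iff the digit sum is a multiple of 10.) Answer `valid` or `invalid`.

From the right, keep odd positions and double even positions (subtract 9 from any doubled value over 9):
  doubled (positions 2,4,...): 5 4 8 2 6 0 → sum 25
  kept (positions 1,3,...): 2 2 2 6 0 0 3 → sum 15
Total = 40.
40 mod 10 = 0, so the number is valid.

valid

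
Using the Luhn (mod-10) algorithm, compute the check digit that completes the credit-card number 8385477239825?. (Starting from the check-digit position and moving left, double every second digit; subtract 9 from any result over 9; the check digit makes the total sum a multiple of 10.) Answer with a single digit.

Partial digits right→left: 5 2 8 9 3 2 7 7 4 5 8 3 8
Double every second digit counting from the check-digit position (so the 1st, 3rd, 5th, ... of the partial from the right).
  doubled (with −9 where >9): 1 7 6 5 8 7 7 → sum 41
  kept as-is: 2 9 2 7 5 3 → sum 28
Total = 41 + 28 = 69.
Check digit = (10 − (69 mod 10)) mod 10 = 1.

1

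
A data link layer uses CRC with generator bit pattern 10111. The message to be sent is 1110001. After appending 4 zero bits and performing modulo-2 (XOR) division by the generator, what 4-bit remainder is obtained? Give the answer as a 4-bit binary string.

1001

Append 4 zeros: 11100010000. Divide by 10111 (XOR where the leading bit is 1):
  pos 0: 11100 XOR 10111 = 01011
  pos 1: 10110 XOR 10111 = 00001
  pos 5: 11000 XOR 10111 = 01111
  pos 6: 11110 XOR 10111 = 01001
Remainder (last 4 bits) = 1001. This is the CRC / FCS.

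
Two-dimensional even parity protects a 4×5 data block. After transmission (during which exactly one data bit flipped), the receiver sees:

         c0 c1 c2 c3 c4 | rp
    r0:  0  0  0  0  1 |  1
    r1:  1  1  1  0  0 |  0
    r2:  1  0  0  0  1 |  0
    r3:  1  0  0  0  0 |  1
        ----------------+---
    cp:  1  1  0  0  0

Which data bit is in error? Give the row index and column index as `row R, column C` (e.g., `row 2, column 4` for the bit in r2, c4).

Recompute each row's even parity and compare to rp:
  r0: data parity 1, sent rp 1 → ok
  r1: data parity 1, sent rp 0 → mismatch
  r2: data parity 0, sent rp 0 → ok
  r3: data parity 1, sent rp 1 → ok
Recompute each column's even parity and compare to cp:
  c0: data parity 1, sent cp 1 → ok
  c1: data parity 1, sent cp 1 → ok
  c2: data parity 1, sent cp 0 → mismatch
  c3: data parity 0, sent cp 0 → ok
  c4: data parity 0, sent cp 0 → ok
Exactly one row (r1) and one column (c2) fail → the flipped bit is at their intersection.

row 1, column 2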